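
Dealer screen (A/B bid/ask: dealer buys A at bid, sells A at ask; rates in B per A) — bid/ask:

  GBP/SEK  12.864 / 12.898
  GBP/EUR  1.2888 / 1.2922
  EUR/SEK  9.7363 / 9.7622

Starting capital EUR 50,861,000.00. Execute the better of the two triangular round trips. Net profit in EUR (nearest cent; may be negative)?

Net profit: EUR 1,005,087.53

Best loop EUR → GBP → SEK → EUR:
EUR 50,861,000.00 ÷ 1.2922 (buy GBP at ask) = GBP 39,360,006.19
GBP 39,360,006.19 × 12.864 (sell GBP at bid) = SEK 506,327,119.64
SEK 506,327,119.64 ÷ 9.7622 (buy EUR at ask) = EUR 51,866,087.53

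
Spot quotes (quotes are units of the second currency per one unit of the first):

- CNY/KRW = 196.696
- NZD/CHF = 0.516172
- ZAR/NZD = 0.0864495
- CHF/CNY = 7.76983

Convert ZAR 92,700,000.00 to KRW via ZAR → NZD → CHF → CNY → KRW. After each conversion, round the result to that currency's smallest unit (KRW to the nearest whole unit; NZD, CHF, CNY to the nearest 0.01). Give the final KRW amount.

ZAR 92,700,000.00 × 0.0864495 = NZD 8,013,868.65
NZD 8,013,868.65 × 0.516172 = CHF 4,136,534.61
CHF 4,136,534.61 × 7.76983 = CNY 32,140,170.71
CNY 32,140,170.71 × 196.696 = KRW 6,321,843,018

KRW 6,321,843,018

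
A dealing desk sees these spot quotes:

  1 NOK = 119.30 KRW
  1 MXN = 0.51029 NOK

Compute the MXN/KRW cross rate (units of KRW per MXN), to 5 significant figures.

MXN/KRW = 60.878

1 MXN × 0.51029 = 0.51029 NOK
0.51029 NOK × 119.30 = 60.8776 KRW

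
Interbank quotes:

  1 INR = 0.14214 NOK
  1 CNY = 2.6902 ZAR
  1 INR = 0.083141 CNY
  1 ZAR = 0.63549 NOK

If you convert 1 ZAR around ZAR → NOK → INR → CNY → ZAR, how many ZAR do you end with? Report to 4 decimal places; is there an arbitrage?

Around ZAR → NOK → INR → CNY → ZAR: 1 × 0.63549 ÷ 0.14214 × 0.083141 × 2.6902 = 0.999982
Product ≈ 1 (deviation 0.002%, within rounding noise).

1.0000 (no arbitrage)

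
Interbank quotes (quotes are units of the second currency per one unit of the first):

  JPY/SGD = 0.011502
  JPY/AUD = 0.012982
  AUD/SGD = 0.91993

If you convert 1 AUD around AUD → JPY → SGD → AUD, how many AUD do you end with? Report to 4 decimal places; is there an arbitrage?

0.9631 (arbitrage exists)

Around AUD → JPY → SGD → AUD: 1 ÷ 0.012982 × 0.011502 ÷ 0.91993 = 0.963112
Product < 1; profitable direction is AUD → SGD → JPY → AUD.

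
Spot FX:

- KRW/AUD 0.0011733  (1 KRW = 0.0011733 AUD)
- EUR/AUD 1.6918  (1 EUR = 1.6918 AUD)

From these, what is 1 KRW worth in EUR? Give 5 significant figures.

1 KRW × 0.0011733 = 0.0011733 AUD
0.0011733 AUD ÷ 1.6918 = 0.000693522 EUR

KRW/EUR = 0.00069352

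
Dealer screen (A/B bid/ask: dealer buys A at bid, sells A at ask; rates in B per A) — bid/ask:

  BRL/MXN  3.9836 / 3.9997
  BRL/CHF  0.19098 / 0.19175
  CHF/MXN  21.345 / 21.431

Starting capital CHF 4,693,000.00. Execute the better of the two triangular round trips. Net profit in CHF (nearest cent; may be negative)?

Best loop CHF → MXN → BRL → CHF:
CHF 4,693,000.00 × 21.345 (sell CHF at bid) = MXN 100,172,085.00
MXN 100,172,085.00 ÷ 3.9997 (buy BRL at ask) = BRL 25,044,899.62
BRL 25,044,899.62 × 0.19098 (sell BRL at bid) = CHF 4,783,074.93

Net profit: CHF 90,074.93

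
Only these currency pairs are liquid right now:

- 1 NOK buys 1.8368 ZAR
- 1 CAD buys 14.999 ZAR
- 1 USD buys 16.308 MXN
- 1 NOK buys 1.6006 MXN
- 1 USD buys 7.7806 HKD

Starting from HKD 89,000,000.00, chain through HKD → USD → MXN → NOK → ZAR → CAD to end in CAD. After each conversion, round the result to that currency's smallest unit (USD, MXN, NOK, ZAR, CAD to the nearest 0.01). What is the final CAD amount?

CAD 14,272,313.40

HKD 89,000,000.00 ÷ 7.7806 = USD 11,438,706.53
USD 11,438,706.53 × 16.308 = MXN 186,542,426.09
MXN 186,542,426.09 ÷ 1.6006 = NOK 116,545,311.81
NOK 116,545,311.81 × 1.8368 = ZAR 214,070,428.73
ZAR 214,070,428.73 ÷ 14.999 = CAD 14,272,313.40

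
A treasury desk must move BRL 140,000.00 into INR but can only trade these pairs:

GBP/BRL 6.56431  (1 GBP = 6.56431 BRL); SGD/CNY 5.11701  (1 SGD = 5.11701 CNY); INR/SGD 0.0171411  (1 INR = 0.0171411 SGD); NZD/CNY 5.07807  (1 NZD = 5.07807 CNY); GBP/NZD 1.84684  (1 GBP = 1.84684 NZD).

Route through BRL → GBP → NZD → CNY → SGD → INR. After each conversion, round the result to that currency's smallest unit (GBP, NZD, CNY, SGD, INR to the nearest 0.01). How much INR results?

BRL 140,000.00 ÷ 6.56431 = GBP 21,327.45
GBP 21,327.45 × 1.84684 = NZD 39,388.39
NZD 39,388.39 × 5.07807 = CNY 200,017.00
CNY 200,017.00 ÷ 5.11701 = SGD 39,088.65
SGD 39,088.65 ÷ 0.0171411 = INR 2,280,404.99

INR 2,280,404.99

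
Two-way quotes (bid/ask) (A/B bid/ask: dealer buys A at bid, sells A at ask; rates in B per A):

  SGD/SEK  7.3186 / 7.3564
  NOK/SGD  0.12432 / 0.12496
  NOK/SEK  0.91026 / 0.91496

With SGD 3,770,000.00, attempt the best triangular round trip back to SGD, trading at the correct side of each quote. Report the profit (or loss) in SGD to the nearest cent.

Net result: SGD -21,062.03 (no profitable arbitrage after spreads)

Best loop SGD → SEK → NOK → SGD:
SGD 3,770,000.00 × 7.3186 (sell SGD at bid) = SEK 27,591,122.00
SEK 27,591,122.00 ÷ 0.91496 (buy NOK at ask) = NOK 30,155,549.97
NOK 30,155,549.97 × 0.12432 (sell NOK at bid) = SGD 3,748,937.97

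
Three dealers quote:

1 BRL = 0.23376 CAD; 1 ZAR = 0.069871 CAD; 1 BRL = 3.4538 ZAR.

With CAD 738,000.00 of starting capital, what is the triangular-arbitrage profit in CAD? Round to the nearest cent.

Profitable loop is CAD → BRL → ZAR → CAD:
CAD 738,000.00 ÷ 0.23376 = BRL 3,157,084.19
BRL 3,157,084.19 × 3.4538 = ZAR 10,903,937.37
ZAR 10,903,937.37 × 0.069871 = CAD 761,869.01
Profit = CAD 761,869.01 − CAD 738,000.00

Profit: CAD 23,869.01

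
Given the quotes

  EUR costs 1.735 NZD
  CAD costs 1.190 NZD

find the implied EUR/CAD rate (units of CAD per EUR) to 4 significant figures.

1 EUR × 1.735 = 1.735 NZD
1.735 NZD ÷ 1.190 = 1.45798 CAD

EUR/CAD = 1.458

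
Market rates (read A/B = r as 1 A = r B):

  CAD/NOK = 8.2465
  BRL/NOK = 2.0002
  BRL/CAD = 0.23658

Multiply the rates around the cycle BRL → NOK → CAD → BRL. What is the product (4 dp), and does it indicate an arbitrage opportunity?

1.0252 (arbitrage exists)

Around BRL → NOK → CAD → BRL: 1 × 2.0002 ÷ 8.2465 ÷ 0.23658 = 1.025240
Product > 1; profitable direction is BRL → NOK → CAD → BRL.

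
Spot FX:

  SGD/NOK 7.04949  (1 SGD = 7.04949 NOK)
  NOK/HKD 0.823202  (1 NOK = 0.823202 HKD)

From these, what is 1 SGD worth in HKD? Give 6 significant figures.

1 SGD × 7.04949 = 7.04949 NOK
7.04949 NOK × 0.823202 = 5.80315 HKD

SGD/HKD = 5.80315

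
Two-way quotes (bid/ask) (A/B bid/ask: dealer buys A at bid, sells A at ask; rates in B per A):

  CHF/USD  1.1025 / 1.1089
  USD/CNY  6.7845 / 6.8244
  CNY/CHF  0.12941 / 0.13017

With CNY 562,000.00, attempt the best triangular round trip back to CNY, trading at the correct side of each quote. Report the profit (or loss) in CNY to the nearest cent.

Net profit: CNY 8,516.95

Best loop CNY → USD → CHF → CNY:
CNY 562,000.00 ÷ 6.8244 (buy USD at ask) = USD 82,351.56
USD 82,351.56 ÷ 1.1089 (buy CHF at ask) = CHF 74,264.19
CHF 74,264.19 ÷ 0.13017 (buy CNY at ask) = CNY 570,516.95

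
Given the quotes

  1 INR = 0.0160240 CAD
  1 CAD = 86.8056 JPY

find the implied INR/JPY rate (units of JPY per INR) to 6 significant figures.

1 INR × 0.0160240 = 0.016024 CAD
0.016024 CAD × 86.8056 = 1.39097 JPY

INR/JPY = 1.39097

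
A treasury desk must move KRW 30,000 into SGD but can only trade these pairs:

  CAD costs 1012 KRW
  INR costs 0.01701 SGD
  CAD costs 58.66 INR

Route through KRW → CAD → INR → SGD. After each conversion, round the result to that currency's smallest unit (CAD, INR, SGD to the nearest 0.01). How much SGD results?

SGD 29.57

KRW 30,000 ÷ 1012 = CAD 29.64
CAD 29.64 × 58.66 = INR 1,738.68
INR 1,738.68 × 0.01701 = SGD 29.57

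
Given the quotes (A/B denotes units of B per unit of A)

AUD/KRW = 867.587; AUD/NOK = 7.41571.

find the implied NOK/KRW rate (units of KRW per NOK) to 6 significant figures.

NOK/KRW = 116.993

1 NOK ÷ 7.41571 = 0.134849 AUD
0.134849 AUD × 867.587 = 116.993 KRW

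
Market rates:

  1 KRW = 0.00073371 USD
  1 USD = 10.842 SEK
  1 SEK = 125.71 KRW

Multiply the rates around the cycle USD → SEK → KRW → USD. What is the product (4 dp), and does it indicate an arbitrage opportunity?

1.0000 (no arbitrage)

Around USD → SEK → KRW → USD: 1 × 10.842 × 125.71 × 0.00073371 = 1.000008
Product ≈ 1 (deviation 0.001%, within rounding noise).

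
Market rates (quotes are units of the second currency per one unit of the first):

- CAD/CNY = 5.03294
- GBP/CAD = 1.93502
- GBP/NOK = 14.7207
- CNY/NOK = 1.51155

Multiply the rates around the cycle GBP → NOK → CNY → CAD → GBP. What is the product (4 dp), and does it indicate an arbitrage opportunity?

1.0000 (no arbitrage)

Around GBP → NOK → CNY → CAD → GBP: 1 × 14.7207 ÷ 1.51155 ÷ 5.03294 ÷ 1.93502 = 0.999997
Product ≈ 1 (deviation 0.000%, within rounding noise).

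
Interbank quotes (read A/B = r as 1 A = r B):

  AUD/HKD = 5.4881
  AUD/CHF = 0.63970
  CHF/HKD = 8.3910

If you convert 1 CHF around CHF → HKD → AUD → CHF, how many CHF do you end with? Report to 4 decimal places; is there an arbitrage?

0.9781 (arbitrage exists)

Around CHF → HKD → AUD → CHF: 1 × 8.3910 ÷ 5.4881 × 0.63970 = 0.978066
Product < 1; profitable direction is CHF → AUD → HKD → CHF.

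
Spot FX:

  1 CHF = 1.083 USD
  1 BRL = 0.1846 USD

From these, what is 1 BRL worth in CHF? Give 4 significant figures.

1 BRL × 0.1846 = 0.1846 USD
0.1846 USD ÷ 1.083 = 0.170452 CHF

BRL/CHF = 0.1705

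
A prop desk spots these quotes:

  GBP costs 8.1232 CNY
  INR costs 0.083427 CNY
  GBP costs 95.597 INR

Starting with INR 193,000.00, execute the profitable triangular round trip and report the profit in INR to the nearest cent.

Profitable loop is INR → GBP → CNY → INR:
INR 193,000.00 ÷ 95.597 = GBP 2,018.89
GBP 2,018.89 × 8.1232 = CNY 16,399.86
CNY 16,399.86 ÷ 0.083427 = INR 196,577.39
Profit = INR 196,577.39 − INR 193,000.00

Profit: INR 3,577.39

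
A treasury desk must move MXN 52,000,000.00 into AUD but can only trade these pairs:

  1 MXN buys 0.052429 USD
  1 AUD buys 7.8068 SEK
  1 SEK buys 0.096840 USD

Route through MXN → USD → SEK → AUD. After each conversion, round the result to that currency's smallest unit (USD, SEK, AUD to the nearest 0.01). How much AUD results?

AUD 3,606,177.37

MXN 52,000,000.00 × 0.052429 = USD 2,726,308.00
USD 2,726,308.00 ÷ 0.096840 = SEK 28,152,705.49
SEK 28,152,705.49 ÷ 7.8068 = AUD 3,606,177.37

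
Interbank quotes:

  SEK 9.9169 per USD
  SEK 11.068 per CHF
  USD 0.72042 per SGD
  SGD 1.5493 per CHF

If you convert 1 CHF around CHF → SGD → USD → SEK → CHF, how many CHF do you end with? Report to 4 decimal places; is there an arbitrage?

Around CHF → SGD → USD → SEK → CHF: 1 × 1.5493 × 0.72042 × 9.9169 ÷ 11.068 = 1.000065
Product ≈ 1 (deviation 0.006%, within rounding noise).

1.0001 (no arbitrage)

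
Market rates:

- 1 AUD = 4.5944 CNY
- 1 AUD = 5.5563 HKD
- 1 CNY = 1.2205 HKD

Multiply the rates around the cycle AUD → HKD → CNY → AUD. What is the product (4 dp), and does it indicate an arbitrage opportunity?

0.9909 (arbitrage exists)

Around AUD → HKD → CNY → AUD: 1 × 5.5563 ÷ 1.2205 ÷ 4.5944 = 0.990876
Product < 1; profitable direction is AUD → CNY → HKD → AUD.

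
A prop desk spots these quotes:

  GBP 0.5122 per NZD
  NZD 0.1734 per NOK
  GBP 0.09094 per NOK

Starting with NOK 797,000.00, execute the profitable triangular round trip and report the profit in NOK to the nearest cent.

Profitable loop is NOK → GBP → NZD → NOK:
NOK 797,000.00 × 0.09094 = GBP 72,479.18
GBP 72,479.18 ÷ 0.5122 = NZD 141,505.62
NZD 141,505.62 ÷ 0.1734 = NOK 816,064.72
Profit = NOK 816,064.72 − NOK 797,000.00

Profit: NOK 19,064.72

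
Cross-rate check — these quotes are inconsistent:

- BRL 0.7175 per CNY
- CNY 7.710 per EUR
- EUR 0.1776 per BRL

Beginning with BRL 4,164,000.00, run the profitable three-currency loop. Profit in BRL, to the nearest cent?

Profitable loop is BRL → CNY → EUR → BRL:
BRL 4,164,000.00 ÷ 0.7175 = CNY 5,803,484.32
CNY 5,803,484.32 ÷ 7.710 = EUR 752,721.70
EUR 752,721.70 ÷ 0.1776 = BRL 4,238,297.87
Profit = BRL 4,238,297.87 − BRL 4,164,000.00

Profit: BRL 74,297.87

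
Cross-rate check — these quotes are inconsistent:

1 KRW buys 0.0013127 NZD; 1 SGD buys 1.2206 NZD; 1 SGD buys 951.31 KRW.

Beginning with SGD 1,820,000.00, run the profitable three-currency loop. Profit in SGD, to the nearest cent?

Profit: SGD 42,025.27

Profitable loop is SGD → KRW → NZD → SGD:
SGD 1,820,000.00 × 951.31 = KRW 1,731,384,200
KRW 1,731,384,200 × 0.0013127 = NZD 2,272,788.04
NZD 2,272,788.04 ÷ 1.2206 = SGD 1,862,025.27
Profit = SGD 1,862,025.27 − SGD 1,820,000.00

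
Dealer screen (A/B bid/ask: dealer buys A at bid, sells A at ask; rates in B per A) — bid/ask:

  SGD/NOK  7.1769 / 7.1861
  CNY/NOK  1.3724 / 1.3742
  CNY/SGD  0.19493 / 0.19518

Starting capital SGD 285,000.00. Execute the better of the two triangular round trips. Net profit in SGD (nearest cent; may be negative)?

Best loop SGD → NOK → CNY → SGD:
SGD 285,000.00 × 7.1769 (sell SGD at bid) = NOK 2,045,416.50
NOK 2,045,416.50 ÷ 1.3742 (buy CNY at ask) = CNY 1,488,441.64
CNY 1,488,441.64 × 0.19493 (sell CNY at bid) = SGD 290,141.93

Net profit: SGD 5,141.93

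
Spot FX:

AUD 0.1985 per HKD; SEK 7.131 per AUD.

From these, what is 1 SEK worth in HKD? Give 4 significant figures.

SEK/HKD = 0.7065

1 SEK ÷ 7.131 = 0.140233 AUD
0.140233 AUD ÷ 0.1985 = 0.706462 HKD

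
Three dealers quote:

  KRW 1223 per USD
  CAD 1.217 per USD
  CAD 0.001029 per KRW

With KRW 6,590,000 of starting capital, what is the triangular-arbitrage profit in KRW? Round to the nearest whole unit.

Profitable loop is KRW → CAD → USD → KRW:
KRW 6,590,000 × 0.001029 = CAD 6,781.11
CAD 6,781.11 ÷ 1.217 = USD 5,571.99
USD 5,571.99 × 1223 = KRW 6,814,542
Profit = KRW 6,814,542 − KRW 6,590,000

Profit: KRW 224,542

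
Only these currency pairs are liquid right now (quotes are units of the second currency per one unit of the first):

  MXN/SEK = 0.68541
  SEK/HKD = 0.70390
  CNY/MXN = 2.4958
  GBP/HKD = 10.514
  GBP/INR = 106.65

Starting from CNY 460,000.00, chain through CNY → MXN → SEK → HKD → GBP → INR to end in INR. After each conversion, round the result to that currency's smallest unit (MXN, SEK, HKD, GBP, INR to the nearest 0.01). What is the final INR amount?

CNY 460,000.00 × 2.4958 = MXN 1,148,068.00
MXN 1,148,068.00 × 0.68541 = SEK 786,897.29
SEK 786,897.29 × 0.70390 = HKD 553,897.00
HKD 553,897.00 ÷ 10.514 = GBP 52,681.85
GBP 52,681.85 × 106.65 = INR 5,618,519.30

INR 5,618,519.30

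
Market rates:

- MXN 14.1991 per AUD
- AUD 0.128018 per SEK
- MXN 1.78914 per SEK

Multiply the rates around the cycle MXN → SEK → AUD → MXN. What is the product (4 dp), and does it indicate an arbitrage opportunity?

1.0160 (arbitrage exists)

Around MXN → SEK → AUD → MXN: 1 ÷ 1.78914 × 0.128018 × 14.1991 = 1.015986
Product > 1; profitable direction is MXN → SEK → AUD → MXN.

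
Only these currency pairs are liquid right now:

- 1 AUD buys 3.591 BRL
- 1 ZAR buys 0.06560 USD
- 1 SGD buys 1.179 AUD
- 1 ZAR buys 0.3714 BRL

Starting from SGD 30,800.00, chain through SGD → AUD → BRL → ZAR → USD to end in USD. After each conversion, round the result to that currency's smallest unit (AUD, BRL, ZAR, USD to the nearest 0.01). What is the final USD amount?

USD 23,032.54

SGD 30,800.00 × 1.179 = AUD 36,313.20
AUD 36,313.20 × 3.591 = BRL 130,400.70
BRL 130,400.70 ÷ 0.3714 = ZAR 351,105.82
ZAR 351,105.82 × 0.06560 = USD 23,032.54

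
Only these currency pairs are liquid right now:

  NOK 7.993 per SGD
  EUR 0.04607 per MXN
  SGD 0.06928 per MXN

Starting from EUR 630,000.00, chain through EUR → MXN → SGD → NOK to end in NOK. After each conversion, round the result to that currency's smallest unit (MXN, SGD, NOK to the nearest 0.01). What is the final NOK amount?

NOK 7,572,513.05

EUR 630,000.00 ÷ 0.04607 = MXN 13,674,842.63
MXN 13,674,842.63 × 0.06928 = SGD 947,393.10
SGD 947,393.10 × 7.993 = NOK 7,572,513.05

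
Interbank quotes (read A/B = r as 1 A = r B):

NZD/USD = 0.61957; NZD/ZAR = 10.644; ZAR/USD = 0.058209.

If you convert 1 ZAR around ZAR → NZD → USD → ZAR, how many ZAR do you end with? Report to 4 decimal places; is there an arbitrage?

Around ZAR → NZD → USD → ZAR: 1 ÷ 10.644 × 0.61957 ÷ 0.058209 = 0.999989
Product ≈ 1 (deviation 0.001%, within rounding noise).

1.0000 (no arbitrage)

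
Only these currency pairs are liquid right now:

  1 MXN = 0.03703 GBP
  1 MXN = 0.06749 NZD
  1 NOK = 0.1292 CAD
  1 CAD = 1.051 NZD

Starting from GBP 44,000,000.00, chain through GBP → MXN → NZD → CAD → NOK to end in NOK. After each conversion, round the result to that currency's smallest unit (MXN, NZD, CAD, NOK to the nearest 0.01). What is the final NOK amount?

NOK 590,572,422.14

GBP 44,000,000.00 ÷ 0.03703 = MXN 1,188,225,762.89
MXN 1,188,225,762.89 × 0.06749 = NZD 80,193,356.74
NZD 80,193,356.74 ÷ 1.051 = CAD 76,301,956.94
CAD 76,301,956.94 ÷ 0.1292 = NOK 590,572,422.14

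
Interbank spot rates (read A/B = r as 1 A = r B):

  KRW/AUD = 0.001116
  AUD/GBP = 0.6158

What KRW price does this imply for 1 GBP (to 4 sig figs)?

1 GBP ÷ 0.6158 = 1.6239 AUD
1.6239 AUD ÷ 0.001116 = 1455.11 KRW

GBP/KRW = 1455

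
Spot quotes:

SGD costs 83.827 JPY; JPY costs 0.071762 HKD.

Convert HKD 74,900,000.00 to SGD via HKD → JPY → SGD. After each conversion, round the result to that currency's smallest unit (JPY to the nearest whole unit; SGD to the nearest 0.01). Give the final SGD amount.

HKD 74,900,000.00 ÷ 0.071762 = JPY 1,043,727,878
JPY 1,043,727,878 ÷ 83.827 = SGD 12,450,974.96

SGD 12,450,974.96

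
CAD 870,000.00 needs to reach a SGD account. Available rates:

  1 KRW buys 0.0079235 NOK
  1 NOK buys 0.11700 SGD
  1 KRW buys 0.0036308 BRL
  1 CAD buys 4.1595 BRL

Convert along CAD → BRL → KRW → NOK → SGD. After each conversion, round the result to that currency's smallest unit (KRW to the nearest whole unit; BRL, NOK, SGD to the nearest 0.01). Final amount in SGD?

SGD 923,976.61

CAD 870,000.00 × 4.1595 = BRL 3,618,765.00
BRL 3,618,765.00 ÷ 0.0036308 = KRW 996,685,304
KRW 996,685,304 × 0.0079235 = NOK 7,897,236.01
NOK 7,897,236.01 × 0.11700 = SGD 923,976.61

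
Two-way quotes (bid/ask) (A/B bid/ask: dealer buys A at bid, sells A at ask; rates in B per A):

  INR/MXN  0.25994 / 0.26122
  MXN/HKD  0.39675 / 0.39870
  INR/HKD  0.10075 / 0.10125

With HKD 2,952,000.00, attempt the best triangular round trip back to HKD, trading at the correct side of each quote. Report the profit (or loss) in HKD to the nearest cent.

Net profit: HKD 54,847.29

Best loop HKD → INR → MXN → HKD:
HKD 2,952,000.00 ÷ 0.10125 (buy INR at ask) = INR 29,155,555.56
INR 29,155,555.56 × 0.25994 (sell INR at bid) = MXN 7,578,695.11
MXN 7,578,695.11 × 0.39675 (sell MXN at bid) = HKD 3,006,847.29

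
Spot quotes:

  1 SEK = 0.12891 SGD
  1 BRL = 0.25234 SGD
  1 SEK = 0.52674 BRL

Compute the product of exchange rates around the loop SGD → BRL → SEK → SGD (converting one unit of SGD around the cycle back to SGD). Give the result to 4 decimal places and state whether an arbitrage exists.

Around SGD → BRL → SEK → SGD: 1 ÷ 0.25234 ÷ 0.52674 × 0.12891 = 0.969849
Product < 1; profitable direction is SGD → SEK → BRL → SGD.

0.9698 (arbitrage exists)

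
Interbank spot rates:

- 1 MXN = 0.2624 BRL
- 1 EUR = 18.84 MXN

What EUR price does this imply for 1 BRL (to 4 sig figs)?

1 BRL ÷ 0.2624 = 3.81098 MXN
3.81098 MXN ÷ 18.84 = 0.202281 EUR

BRL/EUR = 0.2023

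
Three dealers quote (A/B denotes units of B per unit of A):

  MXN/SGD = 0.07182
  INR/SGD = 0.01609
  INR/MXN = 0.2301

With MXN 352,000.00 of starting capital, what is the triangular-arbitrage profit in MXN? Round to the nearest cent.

Profit: MXN 9,533.58

Profitable loop is MXN → SGD → INR → MXN:
MXN 352,000.00 × 0.07182 = SGD 25,280.64
SGD 25,280.64 ÷ 0.01609 = INR 1,571,201.99
INR 1,571,201.99 × 0.2301 = MXN 361,533.58
Profit = MXN 361,533.58 − MXN 352,000.00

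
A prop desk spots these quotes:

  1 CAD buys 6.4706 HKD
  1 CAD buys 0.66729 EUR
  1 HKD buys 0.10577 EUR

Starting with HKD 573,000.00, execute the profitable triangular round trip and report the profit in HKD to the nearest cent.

Profit: HKD 14,688.33

Profitable loop is HKD → EUR → CAD → HKD:
HKD 573,000.00 × 0.10577 = EUR 60,606.21
EUR 60,606.21 ÷ 0.66729 = CAD 90,824.39
CAD 90,824.39 × 6.4706 = HKD 587,688.33
Profit = HKD 587,688.33 − HKD 573,000.00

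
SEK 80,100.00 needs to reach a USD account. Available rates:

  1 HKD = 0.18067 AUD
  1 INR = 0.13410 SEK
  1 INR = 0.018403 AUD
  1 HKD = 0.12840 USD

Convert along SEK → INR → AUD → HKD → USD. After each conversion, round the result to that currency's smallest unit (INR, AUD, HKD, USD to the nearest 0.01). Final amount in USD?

USD 7,812.17

SEK 80,100.00 ÷ 0.13410 = INR 597,315.44
INR 597,315.44 × 0.018403 = AUD 10,992.40
AUD 10,992.40 ÷ 0.18067 = HKD 60,842.42
HKD 60,842.42 × 0.12840 = USD 7,812.17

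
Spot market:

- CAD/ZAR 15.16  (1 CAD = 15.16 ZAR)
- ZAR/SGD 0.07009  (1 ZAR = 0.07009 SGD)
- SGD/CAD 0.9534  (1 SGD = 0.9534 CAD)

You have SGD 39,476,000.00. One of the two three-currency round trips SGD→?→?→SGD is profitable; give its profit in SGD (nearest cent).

Profit: SGD 515,118.34

Profitable loop is SGD → CAD → ZAR → SGD:
SGD 39,476,000.00 × 0.9534 = CAD 37,636,418.40
CAD 37,636,418.40 × 15.16 = ZAR 570,568,102.94
ZAR 570,568,102.94 × 0.07009 = SGD 39,991,118.34
Profit = SGD 39,991,118.34 − SGD 39,476,000.00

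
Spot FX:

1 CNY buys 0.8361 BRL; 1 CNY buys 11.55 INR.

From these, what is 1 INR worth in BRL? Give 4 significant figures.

INR/BRL = 0.07239

1 INR ÷ 11.55 = 0.0865801 CNY
0.0865801 CNY × 0.8361 = 0.0723896 BRL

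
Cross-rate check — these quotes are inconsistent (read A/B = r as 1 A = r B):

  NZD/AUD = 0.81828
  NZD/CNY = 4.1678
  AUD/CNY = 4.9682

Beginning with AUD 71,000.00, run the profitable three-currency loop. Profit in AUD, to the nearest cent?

Profitable loop is AUD → NZD → CNY → AUD:
AUD 71,000.00 ÷ 0.81828 = NZD 86,767.37
NZD 86,767.37 × 4.1678 = CNY 361,629.03
CNY 361,629.03 ÷ 4.9682 = AUD 72,788.74
Profit = AUD 72,788.74 − AUD 71,000.00

Profit: AUD 1,788.74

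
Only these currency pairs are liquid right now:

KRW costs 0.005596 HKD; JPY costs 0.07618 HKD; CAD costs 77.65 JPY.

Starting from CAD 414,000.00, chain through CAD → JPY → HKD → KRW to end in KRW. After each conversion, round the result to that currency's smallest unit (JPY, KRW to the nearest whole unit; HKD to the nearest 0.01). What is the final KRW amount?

KRW 437,627,963

CAD 414,000.00 × 77.65 = JPY 32,147,100
JPY 32,147,100 × 0.07618 = HKD 2,448,966.08
HKD 2,448,966.08 ÷ 0.005596 = KRW 437,627,963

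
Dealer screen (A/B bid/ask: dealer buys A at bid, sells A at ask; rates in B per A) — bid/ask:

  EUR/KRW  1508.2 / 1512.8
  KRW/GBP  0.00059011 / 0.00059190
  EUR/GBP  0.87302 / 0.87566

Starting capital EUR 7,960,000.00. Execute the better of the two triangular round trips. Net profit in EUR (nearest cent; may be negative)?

Best loop EUR → KRW → GBP → EUR:
EUR 7,960,000.00 × 1508.2 (sell EUR at bid) = KRW 12,005,272,000
KRW 12,005,272,000 × 0.00059011 (sell KRW at bid) = GBP 7,084,431.06
GBP 7,084,431.06 ÷ 0.87566 (buy EUR at ask) = EUR 8,090,390.17

Net profit: EUR 130,390.17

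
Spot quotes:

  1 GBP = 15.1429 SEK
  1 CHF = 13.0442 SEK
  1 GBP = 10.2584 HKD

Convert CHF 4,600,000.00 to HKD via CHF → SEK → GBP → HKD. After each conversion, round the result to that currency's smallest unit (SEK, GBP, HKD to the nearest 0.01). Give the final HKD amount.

HKD 40,648,624.61

CHF 4,600,000.00 × 13.0442 = SEK 60,003,320.00
SEK 60,003,320.00 ÷ 15.1429 = GBP 3,962,472.18
GBP 3,962,472.18 × 10.2584 = HKD 40,648,624.61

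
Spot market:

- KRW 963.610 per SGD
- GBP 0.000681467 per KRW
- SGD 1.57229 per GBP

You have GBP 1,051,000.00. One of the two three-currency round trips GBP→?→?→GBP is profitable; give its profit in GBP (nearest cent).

Profitable loop is GBP → SGD → KRW → GBP:
GBP 1,051,000.00 × 1.57229 = SGD 1,652,476.79
SGD 1,652,476.79 × 963.610 = KRW 1,592,343,160
KRW 1,592,343,160 × 0.000681467 = GBP 1,085,129.32
Profit = GBP 1,085,129.32 − GBP 1,051,000.00

Profit: GBP 34,129.32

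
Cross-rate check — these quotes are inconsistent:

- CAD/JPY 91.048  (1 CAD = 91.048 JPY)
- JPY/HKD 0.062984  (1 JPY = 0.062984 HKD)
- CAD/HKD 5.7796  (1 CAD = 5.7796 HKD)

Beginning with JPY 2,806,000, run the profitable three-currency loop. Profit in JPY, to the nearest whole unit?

Profitable loop is JPY → CAD → HKD → JPY:
JPY 2,806,000 ÷ 91.048 = CAD 30,818.91
CAD 30,818.91 × 5.7796 = HKD 178,120.96
HKD 178,120.96 ÷ 0.062984 = JPY 2,828,035
Profit = JPY 2,828,035 − JPY 2,806,000

Profit: JPY 22,035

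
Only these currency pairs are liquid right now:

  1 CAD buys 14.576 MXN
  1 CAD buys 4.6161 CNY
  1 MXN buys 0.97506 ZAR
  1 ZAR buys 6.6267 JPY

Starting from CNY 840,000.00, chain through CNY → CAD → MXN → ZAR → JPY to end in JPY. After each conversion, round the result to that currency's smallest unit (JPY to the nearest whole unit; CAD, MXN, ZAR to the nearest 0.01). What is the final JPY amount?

JPY 17,138,432

CNY 840,000.00 ÷ 4.6161 = CAD 181,971.79
CAD 181,971.79 × 14.576 = MXN 2,652,420.81
MXN 2,652,420.81 × 0.97506 = ZAR 2,586,269.43
ZAR 2,586,269.43 × 6.6267 = JPY 17,138,432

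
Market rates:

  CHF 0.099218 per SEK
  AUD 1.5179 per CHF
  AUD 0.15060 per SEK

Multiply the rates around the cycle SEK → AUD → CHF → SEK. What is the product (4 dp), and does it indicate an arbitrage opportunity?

Around SEK → AUD → CHF → SEK: 1 × 0.15060 ÷ 1.5179 ÷ 0.099218 = 0.999980
Product ≈ 1 (deviation 0.002%, within rounding noise).

1.0000 (no arbitrage)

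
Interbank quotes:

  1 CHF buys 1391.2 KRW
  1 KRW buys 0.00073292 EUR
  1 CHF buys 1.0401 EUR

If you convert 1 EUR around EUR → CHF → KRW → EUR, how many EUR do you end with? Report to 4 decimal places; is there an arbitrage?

0.9803 (arbitrage exists)

Around EUR → CHF → KRW → EUR: 1 ÷ 1.0401 × 1391.2 × 0.00073292 = 0.980327
Product < 1; profitable direction is EUR → KRW → CHF → EUR.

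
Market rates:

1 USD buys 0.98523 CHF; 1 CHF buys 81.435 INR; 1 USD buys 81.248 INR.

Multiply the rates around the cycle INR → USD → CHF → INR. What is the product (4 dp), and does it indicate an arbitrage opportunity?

Around INR → USD → CHF → INR: 1 ÷ 81.248 × 0.98523 × 81.435 = 0.987498
Product < 1; profitable direction is INR → CHF → USD → INR.

0.9875 (arbitrage exists)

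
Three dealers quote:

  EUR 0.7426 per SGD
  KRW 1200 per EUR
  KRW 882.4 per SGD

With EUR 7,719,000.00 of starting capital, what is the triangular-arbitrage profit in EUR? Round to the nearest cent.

Profitable loop is EUR → KRW → SGD → EUR:
EUR 7,719,000.00 × 1200 = KRW 9,262,800,000
KRW 9,262,800,000 ÷ 882.4 = SGD 10,497,280.15
SGD 10,497,280.15 × 0.7426 = EUR 7,795,280.24
Profit = EUR 7,795,280.24 − EUR 7,719,000.00

Profit: EUR 76,280.24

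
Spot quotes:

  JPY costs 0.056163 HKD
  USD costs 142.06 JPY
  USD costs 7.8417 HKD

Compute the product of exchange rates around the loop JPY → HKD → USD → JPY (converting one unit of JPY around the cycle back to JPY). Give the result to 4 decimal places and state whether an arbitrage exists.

Around JPY → HKD → USD → JPY: 1 × 0.056163 ÷ 7.8417 × 142.06 = 1.017447
Product > 1; profitable direction is JPY → HKD → USD → JPY.

1.0174 (arbitrage exists)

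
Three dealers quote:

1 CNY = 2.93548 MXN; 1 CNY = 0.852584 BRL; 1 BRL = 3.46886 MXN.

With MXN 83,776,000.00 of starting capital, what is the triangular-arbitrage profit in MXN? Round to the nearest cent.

Profitable loop is MXN → CNY → BRL → MXN:
MXN 83,776,000.00 ÷ 2.93548 = CNY 28,539,114.56
CNY 28,539,114.56 × 0.852584 = BRL 24,331,992.45
BRL 24,331,992.45 × 3.46886 = MXN 84,404,275.31
Profit = MXN 84,404,275.31 − MXN 83,776,000.00

Profit: MXN 628,275.31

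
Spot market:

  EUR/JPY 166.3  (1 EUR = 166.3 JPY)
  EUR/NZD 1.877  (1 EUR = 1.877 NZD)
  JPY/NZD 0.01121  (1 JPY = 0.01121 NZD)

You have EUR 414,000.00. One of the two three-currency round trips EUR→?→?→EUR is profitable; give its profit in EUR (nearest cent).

Profit: EUR 2,837.47

Profitable loop is EUR → NZD → JPY → EUR:
EUR 414,000.00 × 1.877 = NZD 777,078.00
NZD 777,078.00 ÷ 0.01121 = JPY 69,320,071
JPY 69,320,071 ÷ 166.3 = EUR 416,837.47
Profit = EUR 416,837.47 − EUR 414,000.00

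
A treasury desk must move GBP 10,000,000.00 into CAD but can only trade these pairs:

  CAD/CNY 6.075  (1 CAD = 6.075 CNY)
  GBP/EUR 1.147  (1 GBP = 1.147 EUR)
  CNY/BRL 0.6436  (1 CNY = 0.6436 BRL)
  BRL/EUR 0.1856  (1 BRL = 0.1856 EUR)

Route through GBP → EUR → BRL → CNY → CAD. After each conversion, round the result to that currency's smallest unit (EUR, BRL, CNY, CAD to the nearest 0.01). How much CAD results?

CAD 15,806,041.88

GBP 10,000,000.00 × 1.147 = EUR 11,470,000.00
EUR 11,470,000.00 ÷ 0.1856 = BRL 61,799,568.97
BRL 61,799,568.97 ÷ 0.6436 = CNY 96,021,704.43
CNY 96,021,704.43 ÷ 6.075 = CAD 15,806,041.88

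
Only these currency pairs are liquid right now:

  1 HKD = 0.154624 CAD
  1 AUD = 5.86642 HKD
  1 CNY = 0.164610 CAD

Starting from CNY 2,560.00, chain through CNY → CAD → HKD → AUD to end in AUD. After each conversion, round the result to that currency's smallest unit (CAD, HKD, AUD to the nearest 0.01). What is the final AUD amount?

CNY 2,560.00 × 0.164610 = CAD 421.40
CAD 421.40 ÷ 0.154624 = HKD 2,725.32
HKD 2,725.32 ÷ 5.86642 = AUD 464.56

AUD 464.56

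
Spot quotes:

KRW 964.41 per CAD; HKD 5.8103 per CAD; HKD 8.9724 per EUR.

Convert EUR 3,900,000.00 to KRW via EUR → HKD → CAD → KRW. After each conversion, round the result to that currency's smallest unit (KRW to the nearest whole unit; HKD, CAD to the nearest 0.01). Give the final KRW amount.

EUR 3,900,000.00 × 8.9724 = HKD 34,992,360.00
HKD 34,992,360.00 ÷ 5.8103 = CAD 6,022,470.44
CAD 6,022,470.44 × 964.41 = KRW 5,808,130,717

KRW 5,808,130,717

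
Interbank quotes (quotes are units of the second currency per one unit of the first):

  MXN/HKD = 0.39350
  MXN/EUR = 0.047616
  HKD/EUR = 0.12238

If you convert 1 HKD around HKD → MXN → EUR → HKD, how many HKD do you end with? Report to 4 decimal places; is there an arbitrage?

Around HKD → MXN → EUR → HKD: 1 ÷ 0.39350 × 0.047616 ÷ 0.12238 = 0.988776
Product < 1; profitable direction is HKD → EUR → MXN → HKD.

0.9888 (arbitrage exists)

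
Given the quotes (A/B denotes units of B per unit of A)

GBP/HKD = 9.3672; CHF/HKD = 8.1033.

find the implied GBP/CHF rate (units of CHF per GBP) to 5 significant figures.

GBP/CHF = 1.1560

1 GBP × 9.3672 = 9.3672 HKD
9.3672 HKD ÷ 8.1033 = 1.15597 CHF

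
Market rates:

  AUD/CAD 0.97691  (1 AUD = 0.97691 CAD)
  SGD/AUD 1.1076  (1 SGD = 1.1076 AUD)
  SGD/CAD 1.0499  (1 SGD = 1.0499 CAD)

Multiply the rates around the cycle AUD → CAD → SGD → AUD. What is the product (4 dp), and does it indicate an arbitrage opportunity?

Around AUD → CAD → SGD → AUD: 1 × 0.97691 ÷ 1.0499 × 1.1076 = 1.030599
Product > 1; profitable direction is AUD → CAD → SGD → AUD.

1.0306 (arbitrage exists)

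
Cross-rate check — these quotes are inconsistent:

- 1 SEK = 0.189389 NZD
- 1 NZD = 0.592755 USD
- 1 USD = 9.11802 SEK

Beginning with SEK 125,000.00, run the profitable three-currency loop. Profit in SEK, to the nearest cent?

Profitable loop is SEK → NZD → USD → SEK:
SEK 125,000.00 × 0.189389 = NZD 23,673.62
NZD 23,673.62 × 0.592755 = USD 14,032.66
USD 14,032.66 × 9.11802 = SEK 127,950.07
Profit = SEK 127,950.07 − SEK 125,000.00

Profit: SEK 2,950.07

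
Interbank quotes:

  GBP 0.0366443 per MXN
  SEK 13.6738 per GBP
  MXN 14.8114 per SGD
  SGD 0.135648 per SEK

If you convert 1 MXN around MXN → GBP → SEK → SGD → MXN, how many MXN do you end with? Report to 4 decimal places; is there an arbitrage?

1.0067 (arbitrage exists)

Around MXN → GBP → SEK → SGD → MXN: 1 × 0.0366443 × 13.6738 × 0.135648 × 14.8114 = 1.006712
Product > 1; profitable direction is MXN → GBP → SEK → SGD → MXN.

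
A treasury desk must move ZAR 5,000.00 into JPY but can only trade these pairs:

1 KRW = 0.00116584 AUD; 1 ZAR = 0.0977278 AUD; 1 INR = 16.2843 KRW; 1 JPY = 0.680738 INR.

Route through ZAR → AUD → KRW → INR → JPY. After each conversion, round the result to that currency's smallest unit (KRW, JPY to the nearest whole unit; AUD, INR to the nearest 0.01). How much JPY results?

JPY 37,809

ZAR 5,000.00 × 0.0977278 = AUD 488.64
AUD 488.64 ÷ 0.00116584 = KRW 419,131
KRW 419,131 ÷ 16.2843 = INR 25,738.35
INR 25,738.35 ÷ 0.680738 = JPY 37,809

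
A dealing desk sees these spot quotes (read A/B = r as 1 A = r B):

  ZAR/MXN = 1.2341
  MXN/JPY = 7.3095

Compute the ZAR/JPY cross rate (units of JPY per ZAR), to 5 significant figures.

1 ZAR × 1.2341 = 1.2341 MXN
1.2341 MXN × 7.3095 = 9.02065 JPY

ZAR/JPY = 9.0207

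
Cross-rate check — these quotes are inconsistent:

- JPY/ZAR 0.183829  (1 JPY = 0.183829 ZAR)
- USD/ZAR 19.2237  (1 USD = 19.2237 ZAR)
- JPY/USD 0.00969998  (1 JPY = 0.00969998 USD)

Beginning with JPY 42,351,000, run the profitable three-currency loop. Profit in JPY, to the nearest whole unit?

Profitable loop is JPY → USD → ZAR → JPY:
JPY 42,351,000 × 0.00969998 = USD 410,803.85
USD 410,803.85 × 19.2237 = ZAR 7,897,170.03
ZAR 7,897,170.03 ÷ 0.183829 = JPY 42,959,326
Profit = JPY 42,959,326 − JPY 42,351,000

Profit: JPY 608,326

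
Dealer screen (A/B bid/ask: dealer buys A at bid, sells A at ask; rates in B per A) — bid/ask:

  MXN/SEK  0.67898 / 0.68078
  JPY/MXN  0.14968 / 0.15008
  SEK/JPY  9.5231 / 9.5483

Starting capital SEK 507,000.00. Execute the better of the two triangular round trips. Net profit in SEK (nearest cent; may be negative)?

Net profit: SEK 12,699.49

Best loop SEK → MXN → JPY → SEK:
SEK 507,000.00 ÷ 0.68078 (buy MXN at ask) = MXN 744,733.98
MXN 744,733.98 ÷ 0.15008 (buy JPY at ask) = JPY 4,962,247
JPY 4,962,247 ÷ 9.5483 (buy SEK at ask) = SEK 519,699.49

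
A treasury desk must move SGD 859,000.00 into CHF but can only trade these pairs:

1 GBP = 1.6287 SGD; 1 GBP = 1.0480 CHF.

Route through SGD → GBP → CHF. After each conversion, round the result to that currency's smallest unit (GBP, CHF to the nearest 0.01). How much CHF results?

SGD 859,000.00 ÷ 1.6287 = GBP 527,414.50
GBP 527,414.50 × 1.0480 = CHF 552,730.40

CHF 552,730.40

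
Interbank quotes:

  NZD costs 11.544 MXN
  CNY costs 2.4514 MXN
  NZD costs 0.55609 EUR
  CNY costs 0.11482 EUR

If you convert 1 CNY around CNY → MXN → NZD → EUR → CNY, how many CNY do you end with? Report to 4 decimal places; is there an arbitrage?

1.0285 (arbitrage exists)

Around CNY → MXN → NZD → EUR → CNY: 1 × 2.4514 ÷ 11.544 × 0.55609 ÷ 0.11482 = 1.028455
Product > 1; profitable direction is CNY → MXN → NZD → EUR → CNY.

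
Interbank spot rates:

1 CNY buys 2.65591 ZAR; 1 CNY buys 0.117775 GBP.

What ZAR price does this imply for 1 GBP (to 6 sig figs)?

GBP/ZAR = 22.5507

1 GBP ÷ 0.117775 = 8.49077 CNY
8.49077 CNY × 2.65591 = 22.5507 ZAR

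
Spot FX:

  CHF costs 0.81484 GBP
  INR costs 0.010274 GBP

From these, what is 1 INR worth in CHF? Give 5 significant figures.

1 INR × 0.010274 = 0.010274 GBP
0.010274 GBP ÷ 0.81484 = 0.0126086 CHF

INR/CHF = 0.012609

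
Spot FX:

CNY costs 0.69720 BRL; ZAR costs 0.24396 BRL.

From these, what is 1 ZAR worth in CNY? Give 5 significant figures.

1 ZAR × 0.24396 = 0.24396 BRL
0.24396 BRL ÷ 0.69720 = 0.349914 CNY

ZAR/CNY = 0.34991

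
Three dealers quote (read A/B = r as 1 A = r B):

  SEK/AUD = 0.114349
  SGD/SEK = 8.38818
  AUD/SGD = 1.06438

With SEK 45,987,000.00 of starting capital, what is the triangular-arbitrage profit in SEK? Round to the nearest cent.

Profitable loop is SEK → AUD → SGD → SEK:
SEK 45,987,000.00 × 0.114349 = AUD 5,258,567.46
AUD 5,258,567.46 × 1.06438 = SGD 5,597,114.04
SGD 5,597,114.04 × 8.38818 = SEK 46,949,600.02
Profit = SEK 46,949,600.02 − SEK 45,987,000.00

Profit: SEK 962,600.02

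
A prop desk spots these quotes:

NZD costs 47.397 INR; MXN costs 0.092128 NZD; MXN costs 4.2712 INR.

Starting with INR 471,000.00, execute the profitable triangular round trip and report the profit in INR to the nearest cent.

Profitable loop is INR → MXN → NZD → INR:
INR 471,000.00 ÷ 4.2712 = MXN 110,273.46
MXN 110,273.46 × 0.092128 = NZD 10,159.27
NZD 10,159.27 × 47.397 = INR 481,519.08
Profit = INR 481,519.08 − INR 471,000.00

Profit: INR 10,519.08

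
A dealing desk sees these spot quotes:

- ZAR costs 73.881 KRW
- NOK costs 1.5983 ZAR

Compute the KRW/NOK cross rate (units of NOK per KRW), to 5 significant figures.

1 KRW ÷ 73.881 = 0.0135353 ZAR
0.0135353 ZAR ÷ 1.5983 = 0.00846855 NOK

KRW/NOK = 0.0084685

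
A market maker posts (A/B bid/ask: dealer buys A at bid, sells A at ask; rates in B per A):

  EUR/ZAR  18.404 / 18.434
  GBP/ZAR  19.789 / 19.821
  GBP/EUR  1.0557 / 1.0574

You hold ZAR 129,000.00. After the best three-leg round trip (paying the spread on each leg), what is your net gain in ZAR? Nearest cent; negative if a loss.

Best loop ZAR → EUR → GBP → ZAR:
ZAR 129,000.00 ÷ 18.434 (buy EUR at ask) = EUR 6,997.94
EUR 6,997.94 ÷ 1.0574 (buy GBP at ask) = GBP 6,618.06
GBP 6,618.06 × 19.789 (sell GBP at bid) = ZAR 130,964.83

Net profit: ZAR 1,964.83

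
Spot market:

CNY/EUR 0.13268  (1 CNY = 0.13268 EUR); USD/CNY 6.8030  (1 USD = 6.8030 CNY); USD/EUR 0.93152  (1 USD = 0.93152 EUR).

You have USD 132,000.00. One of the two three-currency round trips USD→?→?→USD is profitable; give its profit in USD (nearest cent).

Profit: USD 4,226.06

Profitable loop is USD → EUR → CNY → USD:
USD 132,000.00 × 0.93152 = EUR 122,960.64
EUR 122,960.64 ÷ 0.13268 = CNY 926,745.85
CNY 926,745.85 ÷ 6.8030 = USD 136,226.06
Profit = USD 136,226.06 − USD 132,000.00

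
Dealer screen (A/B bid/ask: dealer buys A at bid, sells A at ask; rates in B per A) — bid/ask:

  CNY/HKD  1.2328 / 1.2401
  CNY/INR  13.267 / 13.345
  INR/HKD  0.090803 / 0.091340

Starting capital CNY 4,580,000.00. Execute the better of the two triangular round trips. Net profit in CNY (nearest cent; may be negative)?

Best loop CNY → HKD → INR → CNY:
CNY 4,580,000.00 × 1.2328 (sell CNY at bid) = HKD 5,646,224.00
HKD 5,646,224.00 ÷ 0.091340 (buy INR at ask) = INR 61,815,458.73
INR 61,815,458.73 ÷ 13.345 (buy CNY at ask) = CNY 4,632,106.31

Net profit: CNY 52,106.31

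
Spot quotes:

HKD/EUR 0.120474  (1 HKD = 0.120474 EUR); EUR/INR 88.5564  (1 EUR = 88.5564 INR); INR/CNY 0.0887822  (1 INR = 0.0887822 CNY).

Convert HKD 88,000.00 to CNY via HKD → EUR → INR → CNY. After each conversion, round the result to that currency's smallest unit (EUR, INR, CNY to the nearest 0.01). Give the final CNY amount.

HKD 88,000.00 × 0.120474 = EUR 10,601.71
EUR 10,601.71 × 88.5564 = INR 938,849.27
INR 938,849.27 × 0.0887822 = CNY 83,353.10

CNY 83,353.10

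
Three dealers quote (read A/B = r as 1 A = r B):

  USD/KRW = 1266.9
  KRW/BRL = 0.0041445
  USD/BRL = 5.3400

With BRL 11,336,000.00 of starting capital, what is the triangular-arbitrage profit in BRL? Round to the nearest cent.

Profitable loop is BRL → KRW → USD → BRL:
BRL 11,336,000.00 ÷ 0.0041445 = KRW 2,735,191,217
KRW 2,735,191,217 ÷ 1266.9 = USD 2,158,963.78
USD 2,158,963.78 × 5.3400 = BRL 11,528,866.60
Profit = BRL 11,528,866.60 − BRL 11,336,000.00

Profit: BRL 192,866.60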